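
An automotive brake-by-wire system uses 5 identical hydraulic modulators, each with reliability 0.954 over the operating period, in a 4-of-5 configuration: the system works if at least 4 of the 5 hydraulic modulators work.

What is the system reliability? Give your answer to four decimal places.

0.9807

R = Σ_{i=4}^{5} C(5,i) p^i (1−p)^{5−i} with p = 0.954
C(5,4)·0.954^4·0.046^1 = 0.190512
C(5,5)·0.954^5·0.046^0 = 0.790209
Sum = 0.9807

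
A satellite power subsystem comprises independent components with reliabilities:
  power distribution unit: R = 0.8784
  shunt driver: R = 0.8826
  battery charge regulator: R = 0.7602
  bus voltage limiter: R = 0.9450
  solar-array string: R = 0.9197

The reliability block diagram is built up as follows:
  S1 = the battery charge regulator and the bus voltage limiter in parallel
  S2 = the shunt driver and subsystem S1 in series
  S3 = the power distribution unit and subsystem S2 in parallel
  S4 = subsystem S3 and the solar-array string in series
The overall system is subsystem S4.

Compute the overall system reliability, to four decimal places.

0.9053

Parallel (battery charge regulator and bus voltage limiter): 1 − (1 − 0.760200)(1 − 0.945000) = 0.986811
Series (shunt driver and [0.986811]): 0.882600 × 0.986811 = 0.870959
Parallel (power distribution unit and [0.870959]): 1 − (1 − 0.878400)(1 − 0.870959) = 0.984309
Series ([0.984309] and solar-array string): 0.984309 × 0.919700 = 0.9053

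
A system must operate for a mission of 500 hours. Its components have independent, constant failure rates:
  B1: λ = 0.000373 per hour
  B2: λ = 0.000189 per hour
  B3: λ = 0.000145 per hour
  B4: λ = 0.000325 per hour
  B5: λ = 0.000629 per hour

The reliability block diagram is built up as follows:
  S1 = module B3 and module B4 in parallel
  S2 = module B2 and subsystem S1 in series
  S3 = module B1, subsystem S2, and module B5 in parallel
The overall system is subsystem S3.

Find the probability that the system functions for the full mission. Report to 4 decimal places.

0.9954

R(B1) = exp(−0.000373 × 500) = 0.829859
R(B2) = exp(−0.000189 × 500) = 0.909828
R(B3) = exp(−0.000145 × 500) = 0.930066
R(B4) = exp(−0.000325 × 500) = 0.850016
R(B5) = exp(−0.000629 × 500) = 0.730154
Parallel (B3 and B4): 1 − (1 − 0.930066)(1 − 0.850016) = 0.989511
Series (B2 and [0.989511]): 0.909828 × 0.989511 = 0.900285
Parallel (B1, [0.900285], and B5): 1 − (1 − 0.829859)(1 − 0.900285)(1 − 0.730154) = 0.9954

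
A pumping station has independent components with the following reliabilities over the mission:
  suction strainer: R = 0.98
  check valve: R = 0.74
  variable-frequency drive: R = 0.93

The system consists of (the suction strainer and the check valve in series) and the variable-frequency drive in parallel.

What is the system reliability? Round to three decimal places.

Series (suction strainer and check valve): 0.98000 × 0.74000 = 0.72520
Parallel ([0.72520] and variable-frequency drive): 1 − (1 − 0.72520)(1 − 0.93000) = 0.981

0.981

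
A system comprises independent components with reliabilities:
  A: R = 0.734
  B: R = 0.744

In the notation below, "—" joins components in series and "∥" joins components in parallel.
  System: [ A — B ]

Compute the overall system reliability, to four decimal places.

0.5461

Series (A and B): 0.734000 × 0.744000 = 0.5461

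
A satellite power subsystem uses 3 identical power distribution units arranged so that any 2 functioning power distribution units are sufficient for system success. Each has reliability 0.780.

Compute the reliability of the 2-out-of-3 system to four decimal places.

0.8761

R = Σ_{i=2}^{3} C(3,i) p^i (1−p)^{3−i} with p = 0.780
C(3,2)·0.780^2·0.220^1 = 0.401544
C(3,3)·0.780^3·0.220^0 = 0.474552
Sum = 0.8761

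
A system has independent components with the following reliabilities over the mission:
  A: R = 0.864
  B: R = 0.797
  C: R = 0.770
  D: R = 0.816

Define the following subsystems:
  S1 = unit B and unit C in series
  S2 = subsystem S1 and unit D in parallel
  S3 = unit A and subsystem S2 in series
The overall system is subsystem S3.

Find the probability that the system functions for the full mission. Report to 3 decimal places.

0.803

Series (B and C): 0.79700 × 0.77000 = 0.61369
Parallel ([0.61369] and D): 1 − (1 − 0.61369)(1 − 0.81600) = 0.92892
Series (A and [0.92892]): 0.86400 × 0.92892 = 0.803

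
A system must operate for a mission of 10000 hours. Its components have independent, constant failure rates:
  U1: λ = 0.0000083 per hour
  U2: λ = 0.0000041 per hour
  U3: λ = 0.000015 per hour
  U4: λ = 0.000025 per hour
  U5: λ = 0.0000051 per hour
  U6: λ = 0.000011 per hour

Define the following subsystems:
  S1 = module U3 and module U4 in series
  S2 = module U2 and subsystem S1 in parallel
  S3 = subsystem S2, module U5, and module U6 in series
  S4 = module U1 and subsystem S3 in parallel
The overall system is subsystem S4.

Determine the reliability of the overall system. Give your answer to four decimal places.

R(U1) = exp(−0.0000083 × 10000) = 0.920351
R(U2) = exp(−0.0000041 × 10000) = 0.959829
R(U3) = exp(−0.000015 × 10000) = 0.860708
R(U4) = exp(−0.000025 × 10000) = 0.778801
R(U5) = exp(−0.0000051 × 10000) = 0.950279
R(U6) = exp(−0.000011 × 10000) = 0.895834
Series (U3 and U4): 0.860708 × 0.778801 = 0.670320
Parallel (U2 and [0.670320]): 1 − (1 − 0.959829)(1 − 0.670320) = 0.986756
Series ([0.986756], U5, and U6): 0.986756 × 0.950279 × 0.895834 = 0.840018
Parallel (U1 and [0.840018]): 1 − (1 − 0.920351)(1 − 0.840018) = 0.9873

0.9873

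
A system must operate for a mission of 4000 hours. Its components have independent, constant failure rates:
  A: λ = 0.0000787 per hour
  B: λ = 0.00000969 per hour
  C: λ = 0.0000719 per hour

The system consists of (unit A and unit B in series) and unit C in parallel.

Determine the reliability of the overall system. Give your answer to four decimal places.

R(A) = exp(−0.0000787 × 4000) = 0.729935
R(B) = exp(−0.00000969 × 4000) = 0.961982
R(C) = exp(−0.0000719 × 4000) = 0.750062
Series (A and B): 0.729935 × 0.961982 = 0.702184
Parallel ([0.702184] and C): 1 − (1 − 0.702184)(1 − 0.750062) = 0.9256

0.9256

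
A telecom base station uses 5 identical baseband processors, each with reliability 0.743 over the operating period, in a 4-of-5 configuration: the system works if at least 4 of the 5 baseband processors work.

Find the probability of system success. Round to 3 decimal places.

0.618

R = Σ_{i=4}^{5} C(5,i) p^i (1−p)^{5−i} with p = 0.743
C(5,4)·0.743^4·0.257^1 = 0.39161
C(5,5)·0.743^5·0.257^0 = 0.22644
Sum = 0.618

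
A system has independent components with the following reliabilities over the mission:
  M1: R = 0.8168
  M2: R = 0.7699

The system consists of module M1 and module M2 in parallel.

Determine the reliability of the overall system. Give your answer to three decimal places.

0.958

Parallel (M1 and M2): 1 − (1 − 0.81680)(1 − 0.76990) = 0.958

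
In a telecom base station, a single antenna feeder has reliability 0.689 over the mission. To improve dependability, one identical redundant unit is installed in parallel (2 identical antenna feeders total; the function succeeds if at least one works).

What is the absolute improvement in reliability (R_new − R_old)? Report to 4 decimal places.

0.2143

R_before = 0.689
R_after = 1 − (1 − 0.689)^2 = 0.9033
ΔR = 0.9033 − 0.689 = 0.2143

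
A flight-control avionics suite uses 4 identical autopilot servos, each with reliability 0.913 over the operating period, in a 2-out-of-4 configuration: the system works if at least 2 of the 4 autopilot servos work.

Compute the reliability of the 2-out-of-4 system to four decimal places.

R = Σ_{i=2}^{4} C(4,i) p^i (1−p)^{4−i} with p = 0.913
C(4,2)·0.913^2·0.087^2 = 0.037856
C(4,3)·0.913^3·0.087^1 = 0.264845
C(4,4)·0.913^4·0.087^0 = 0.694837
Sum = 0.9975

0.9975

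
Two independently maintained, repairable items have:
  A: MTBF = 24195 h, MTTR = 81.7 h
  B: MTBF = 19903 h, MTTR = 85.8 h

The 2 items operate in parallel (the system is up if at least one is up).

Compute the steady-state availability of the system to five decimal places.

A(A) = MTBF/(MTBF+MTTR) = 24195/(24195+81.7) = 0.996635
A(B) = MTBF/(MTBF+MTTR) = 19903/(19903+85.8) = 0.995708
Parallel availability: 1 − (1 − 0.996635)(1 − 0.995708) = 0.99999

0.99999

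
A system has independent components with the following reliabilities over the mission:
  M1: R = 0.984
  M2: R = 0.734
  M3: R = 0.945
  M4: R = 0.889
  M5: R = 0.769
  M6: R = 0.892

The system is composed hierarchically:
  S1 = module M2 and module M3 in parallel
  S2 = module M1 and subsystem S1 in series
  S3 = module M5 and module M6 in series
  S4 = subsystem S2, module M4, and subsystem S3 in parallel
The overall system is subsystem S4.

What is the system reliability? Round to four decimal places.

Parallel (M2 and M3): 1 − (1 − 0.734000)(1 − 0.945000) = 0.985370
Series (M1 and [0.985370]): 0.984000 × 0.985370 = 0.969604
Series (M5 and M6): 0.769000 × 0.892000 = 0.685948
Parallel ([0.969604], M4, and [0.685948]): 1 − (1 − 0.969604)(1 − 0.889000)(1 − 0.685948) = 0.9989

0.9989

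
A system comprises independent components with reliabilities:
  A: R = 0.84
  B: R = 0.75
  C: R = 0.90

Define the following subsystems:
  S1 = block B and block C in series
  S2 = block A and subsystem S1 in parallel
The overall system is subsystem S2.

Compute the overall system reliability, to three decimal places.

Series (B and C): 0.75000 × 0.90000 = 0.67500
Parallel (A and [0.67500]): 1 − (1 − 0.84000)(1 − 0.67500) = 0.948

0.948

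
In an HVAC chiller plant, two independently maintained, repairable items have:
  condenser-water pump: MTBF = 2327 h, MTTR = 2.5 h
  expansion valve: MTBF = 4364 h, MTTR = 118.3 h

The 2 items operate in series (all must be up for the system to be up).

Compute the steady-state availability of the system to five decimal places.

0.97256

A(condenser-water pump) = MTBF/(MTBF+MTTR) = 2327/(2327+2.5) = 0.998927
A(expansion valve) = MTBF/(MTBF+MTTR) = 4364/(4364+118.3) = 0.973607
Series availability: 0.998927 × 0.973607 = 0.97256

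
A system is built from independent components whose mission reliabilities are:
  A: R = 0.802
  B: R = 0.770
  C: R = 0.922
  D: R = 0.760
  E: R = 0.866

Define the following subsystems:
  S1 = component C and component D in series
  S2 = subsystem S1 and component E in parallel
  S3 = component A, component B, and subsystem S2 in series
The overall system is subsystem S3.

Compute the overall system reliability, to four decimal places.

Series (C and D): 0.922000 × 0.760000 = 0.700720
Parallel ([0.700720] and E): 1 − (1 − 0.700720)(1 − 0.866000) = 0.959896
Series (A, B, and [0.959896]): 0.802000 × 0.770000 × 0.959896 = 0.5928

0.5928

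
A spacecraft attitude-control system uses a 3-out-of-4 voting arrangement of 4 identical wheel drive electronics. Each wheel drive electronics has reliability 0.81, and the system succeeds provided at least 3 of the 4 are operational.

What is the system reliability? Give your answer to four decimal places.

0.8344

R = Σ_{i=3}^{4} C(4,i) p^i (1−p)^{4−i} with p = 0.81
C(4,3)·0.81^3·0.19^1 = 0.403895
C(4,4)·0.81^4·0.19^0 = 0.430467
Sum = 0.8344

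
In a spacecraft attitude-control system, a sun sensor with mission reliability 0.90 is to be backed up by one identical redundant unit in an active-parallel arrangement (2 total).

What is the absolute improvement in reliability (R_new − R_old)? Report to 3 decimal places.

R_before = 0.90
R_after = 1 − (1 − 0.90)^2 = 0.990
ΔR = 0.990 − 0.90 = 0.090

0.090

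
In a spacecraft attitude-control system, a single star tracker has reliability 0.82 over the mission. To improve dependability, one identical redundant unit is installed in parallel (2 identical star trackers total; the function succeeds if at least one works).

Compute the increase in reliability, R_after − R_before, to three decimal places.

0.148

R_before = 0.82
R_after = 1 − (1 − 0.82)^2 = 0.968
ΔR = 0.968 − 0.82 = 0.148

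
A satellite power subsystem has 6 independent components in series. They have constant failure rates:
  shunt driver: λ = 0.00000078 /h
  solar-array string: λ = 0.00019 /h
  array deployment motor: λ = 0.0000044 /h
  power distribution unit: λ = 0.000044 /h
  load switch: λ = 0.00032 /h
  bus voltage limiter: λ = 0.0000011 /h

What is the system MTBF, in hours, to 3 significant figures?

1780

Series of exponential components: λ_sys = Σ λ_i
λ_sys = 0.00000078 + 0.00019 + 0.0000044 + 0.000044 + 0.00032 + 0.0000011 = 5.6028e-04 /h
MTBF = 1 / λ_sys = 1780 h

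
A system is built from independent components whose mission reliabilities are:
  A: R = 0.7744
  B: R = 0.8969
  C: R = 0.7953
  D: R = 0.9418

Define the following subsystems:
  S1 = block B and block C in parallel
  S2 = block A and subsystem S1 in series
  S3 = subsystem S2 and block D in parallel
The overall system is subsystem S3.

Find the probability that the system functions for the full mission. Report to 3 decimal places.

0.986

Parallel (B and C): 1 − (1 − 0.89690)(1 − 0.79530) = 0.97890
Series (A and [0.97890]): 0.77440 × 0.97890 = 0.75806
Parallel ([0.75806] and D): 1 − (1 − 0.75806)(1 − 0.94180) = 0.986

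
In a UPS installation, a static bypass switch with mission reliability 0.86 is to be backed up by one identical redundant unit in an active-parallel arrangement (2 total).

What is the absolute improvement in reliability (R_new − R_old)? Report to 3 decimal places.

0.120

R_before = 0.86
R_after = 1 − (1 − 0.86)^2 = 0.980
ΔR = 0.980 − 0.86 = 0.120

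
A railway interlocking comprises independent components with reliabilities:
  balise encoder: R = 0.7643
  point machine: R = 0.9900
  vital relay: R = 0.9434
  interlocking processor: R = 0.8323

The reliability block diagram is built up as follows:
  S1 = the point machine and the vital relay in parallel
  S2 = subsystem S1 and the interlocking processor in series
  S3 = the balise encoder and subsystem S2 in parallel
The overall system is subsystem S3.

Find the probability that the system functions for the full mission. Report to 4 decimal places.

0.9604

Parallel (point machine and vital relay): 1 − (1 − 0.990000)(1 − 0.943400) = 0.999434
Series ([0.999434] and interlocking processor): 0.999434 × 0.832300 = 0.831829
Parallel (balise encoder and [0.831829]): 1 − (1 − 0.764300)(1 − 0.831829) = 0.9604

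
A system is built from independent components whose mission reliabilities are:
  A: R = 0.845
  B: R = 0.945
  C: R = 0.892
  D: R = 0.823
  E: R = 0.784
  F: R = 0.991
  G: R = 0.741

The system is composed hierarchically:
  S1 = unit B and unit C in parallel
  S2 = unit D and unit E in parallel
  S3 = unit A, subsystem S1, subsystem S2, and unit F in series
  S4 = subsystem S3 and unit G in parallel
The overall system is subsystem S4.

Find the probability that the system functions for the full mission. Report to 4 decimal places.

0.9484

Parallel (B and C): 1 − (1 − 0.945000)(1 − 0.892000) = 0.994060
Parallel (D and E): 1 − (1 − 0.823000)(1 − 0.784000) = 0.961768
Series (A, [0.994060], [0.961768], and F): 0.845000 × 0.994060 × 0.961768 × 0.991000 = 0.800596
Parallel ([0.800596] and G): 1 − (1 − 0.800596)(1 − 0.741000) = 0.9484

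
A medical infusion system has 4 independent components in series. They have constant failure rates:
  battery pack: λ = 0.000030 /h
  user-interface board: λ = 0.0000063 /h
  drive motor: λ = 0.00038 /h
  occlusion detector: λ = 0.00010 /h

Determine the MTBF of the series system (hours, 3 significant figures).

1940

Series of exponential components: λ_sys = Σ λ_i
λ_sys = 0.000030 + 0.0000063 + 0.00038 + 0.00010 = 5.1630e-04 /h
MTBF = 1 / λ_sys = 1940 h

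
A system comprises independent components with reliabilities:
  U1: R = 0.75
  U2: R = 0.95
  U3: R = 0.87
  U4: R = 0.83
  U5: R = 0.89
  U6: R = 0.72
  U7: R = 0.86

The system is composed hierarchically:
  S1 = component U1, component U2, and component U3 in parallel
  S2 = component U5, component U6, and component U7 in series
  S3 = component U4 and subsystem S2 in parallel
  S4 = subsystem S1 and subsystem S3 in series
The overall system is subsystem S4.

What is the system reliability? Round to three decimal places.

Parallel (U1, U2, and U3): 1 − (1 − 0.75000)(1 − 0.95000)(1 − 0.87000) = 0.99838
Series (U5, U6, and U7): 0.89000 × 0.72000 × 0.86000 = 0.55109
Parallel (U4 and [0.55109]): 1 − (1 − 0.83000)(1 − 0.55109) = 0.92369
Series ([0.99838] and [0.92369]): 0.99838 × 0.92369 = 0.922

0.922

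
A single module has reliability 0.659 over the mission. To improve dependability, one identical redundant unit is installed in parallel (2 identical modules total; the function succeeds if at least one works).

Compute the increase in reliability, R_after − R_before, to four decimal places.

R_before = 0.659
R_after = 1 − (1 − 0.659)^2 = 0.8837
ΔR = 0.8837 − 0.659 = 0.2247

0.2247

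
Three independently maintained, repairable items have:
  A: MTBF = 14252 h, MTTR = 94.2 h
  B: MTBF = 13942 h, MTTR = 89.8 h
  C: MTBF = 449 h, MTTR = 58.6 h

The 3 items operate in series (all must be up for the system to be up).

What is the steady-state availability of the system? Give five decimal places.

0.87312

A(A) = MTBF/(MTBF+MTTR) = 14252/(14252+94.2) = 0.993434
A(B) = MTBF/(MTBF+MTTR) = 13942/(13942+89.8) = 0.993600
A(C) = MTBF/(MTBF+MTTR) = 449/(449+58.6) = 0.884555
Series availability: 0.993434 × 0.993600 × 0.884555 = 0.87312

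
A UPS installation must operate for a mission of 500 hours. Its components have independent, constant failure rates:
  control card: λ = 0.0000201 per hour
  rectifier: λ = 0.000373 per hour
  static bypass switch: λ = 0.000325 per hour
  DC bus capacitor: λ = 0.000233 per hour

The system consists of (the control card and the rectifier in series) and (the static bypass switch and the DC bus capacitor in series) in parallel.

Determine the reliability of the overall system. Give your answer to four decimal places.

R(control card) = exp(−0.0000201 × 500) = 0.990000
R(rectifier) = exp(−0.000373 × 500) = 0.829859
R(static bypass switch) = exp(−0.000325 × 500) = 0.850016
R(DC bus capacitor) = exp(−0.000233 × 500) = 0.890030
Series (control card and rectifier): 0.990000 × 0.829859 = 0.821560
Series (static bypass switch and DC bus capacitor): 0.850016 × 0.890030 = 0.756540
Parallel ([0.821560] and [0.756540]): 1 − (1 − 0.821560)(1 − 0.756540) = 0.9566

0.9566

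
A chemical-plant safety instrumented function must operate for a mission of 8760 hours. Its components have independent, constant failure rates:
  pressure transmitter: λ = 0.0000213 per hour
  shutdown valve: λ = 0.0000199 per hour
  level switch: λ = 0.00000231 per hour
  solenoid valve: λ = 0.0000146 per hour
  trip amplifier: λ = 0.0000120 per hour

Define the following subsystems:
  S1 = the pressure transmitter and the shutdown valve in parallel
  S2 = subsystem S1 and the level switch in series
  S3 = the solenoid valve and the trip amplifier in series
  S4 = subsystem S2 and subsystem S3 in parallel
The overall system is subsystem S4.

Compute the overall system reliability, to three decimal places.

R(pressure transmitter) = exp(−0.0000213 × 8760) = 0.82979
R(shutdown valve) = exp(−0.0000199 × 8760) = 0.84002
R(level switch) = exp(−0.00000231 × 8760) = 0.97997
R(solenoid valve) = exp(−0.0000146 × 8760) = 0.87994
R(trip amplifier) = exp(−0.0000120 × 8760) = 0.90022
Parallel (pressure transmitter and shutdown valve): 1 − (1 − 0.82979)(1 − 0.84002) = 0.97277
Series ([0.97277] and level switch): 0.97277 × 0.97997 = 0.95329
Series (solenoid valve and trip amplifier): 0.87994 × 0.90022 = 0.79214
Parallel ([0.95329] and [0.79214]): 1 − (1 − 0.95329)(1 − 0.79214) = 0.990

0.990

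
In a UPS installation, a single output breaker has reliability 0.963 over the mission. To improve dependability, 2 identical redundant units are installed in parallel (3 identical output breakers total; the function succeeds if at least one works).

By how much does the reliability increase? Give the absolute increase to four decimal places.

R_before = 0.963
R_after = 1 − (1 − 0.963)^3 = 0.9999
ΔR = 0.9999 − 0.963 = 0.0369

0.0369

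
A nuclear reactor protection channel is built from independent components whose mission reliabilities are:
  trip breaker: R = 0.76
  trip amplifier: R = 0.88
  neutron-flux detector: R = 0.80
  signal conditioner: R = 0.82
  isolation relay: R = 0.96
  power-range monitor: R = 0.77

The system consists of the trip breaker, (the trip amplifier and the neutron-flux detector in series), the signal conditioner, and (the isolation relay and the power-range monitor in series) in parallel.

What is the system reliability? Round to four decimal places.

Series (trip amplifier and neutron-flux detector): 0.880000 × 0.800000 = 0.704000
Series (isolation relay and power-range monitor): 0.960000 × 0.770000 = 0.739200
Parallel (trip breaker, [0.704000], signal conditioner, and [0.739200]): 1 − (1 − 0.760000)(1 − 0.704000)(1 − 0.820000)(1 − 0.739200) = 0.9967

0.9967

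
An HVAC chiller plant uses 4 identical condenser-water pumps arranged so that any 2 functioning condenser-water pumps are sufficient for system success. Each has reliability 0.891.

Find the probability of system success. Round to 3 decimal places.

0.995

R = Σ_{i=2}^{4} C(4,i) p^i (1−p)^{4−i} with p = 0.891
C(4,2)·0.891^2·0.109^2 = 0.05659
C(4,3)·0.891^3·0.109^1 = 0.30840
C(4,4)·0.891^4·0.109^0 = 0.63025
Sum = 0.995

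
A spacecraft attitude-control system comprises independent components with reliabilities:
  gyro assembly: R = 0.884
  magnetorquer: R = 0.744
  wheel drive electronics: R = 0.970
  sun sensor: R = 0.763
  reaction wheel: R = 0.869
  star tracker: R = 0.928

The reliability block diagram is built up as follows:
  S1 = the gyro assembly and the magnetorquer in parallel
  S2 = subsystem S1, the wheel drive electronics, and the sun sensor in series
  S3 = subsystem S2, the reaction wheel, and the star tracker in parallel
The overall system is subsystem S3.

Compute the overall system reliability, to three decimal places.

Parallel (gyro assembly and magnetorquer): 1 − (1 − 0.88400)(1 − 0.74400) = 0.97030
Series ([0.97030], wheel drive electronics, and sun sensor): 0.97030 × 0.97000 × 0.76300 = 0.71813
Parallel ([0.71813], reaction wheel, and star tracker): 1 − (1 − 0.71813)(1 − 0.86900)(1 − 0.92800) = 0.997

0.997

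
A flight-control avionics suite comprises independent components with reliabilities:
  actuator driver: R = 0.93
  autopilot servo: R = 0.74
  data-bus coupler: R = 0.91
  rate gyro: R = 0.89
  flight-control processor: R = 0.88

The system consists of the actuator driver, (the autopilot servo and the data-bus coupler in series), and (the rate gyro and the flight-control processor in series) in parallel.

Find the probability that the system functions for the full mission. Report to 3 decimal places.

Series (autopilot servo and data-bus coupler): 0.74000 × 0.91000 = 0.67340
Series (rate gyro and flight-control processor): 0.89000 × 0.88000 = 0.78320
Parallel (actuator driver, [0.67340], and [0.78320]): 1 − (1 − 0.93000)(1 − 0.67340)(1 − 0.78320) = 0.995

0.995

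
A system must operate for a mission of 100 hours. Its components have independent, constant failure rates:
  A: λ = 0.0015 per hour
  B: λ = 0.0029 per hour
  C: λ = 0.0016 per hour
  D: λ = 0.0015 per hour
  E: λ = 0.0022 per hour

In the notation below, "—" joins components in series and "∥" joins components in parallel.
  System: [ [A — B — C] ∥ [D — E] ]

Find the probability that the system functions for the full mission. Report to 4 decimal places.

R(A) = exp(−0.0015 × 100) = 0.860708
R(B) = exp(−0.0029 × 100) = 0.748264
R(C) = exp(−0.0016 × 100) = 0.852144
R(D) = exp(−0.0015 × 100) = 0.860708
R(E) = exp(−0.0022 × 100) = 0.802519
Series (A, B, and C): 0.860708 × 0.748264 × 0.852144 = 0.548812
Series (D and E): 0.860708 × 0.802519 = 0.690735
Parallel ([0.548812] and [0.690735]): 1 − (1 − 0.548812)(1 − 0.690735) = 0.8605

0.8605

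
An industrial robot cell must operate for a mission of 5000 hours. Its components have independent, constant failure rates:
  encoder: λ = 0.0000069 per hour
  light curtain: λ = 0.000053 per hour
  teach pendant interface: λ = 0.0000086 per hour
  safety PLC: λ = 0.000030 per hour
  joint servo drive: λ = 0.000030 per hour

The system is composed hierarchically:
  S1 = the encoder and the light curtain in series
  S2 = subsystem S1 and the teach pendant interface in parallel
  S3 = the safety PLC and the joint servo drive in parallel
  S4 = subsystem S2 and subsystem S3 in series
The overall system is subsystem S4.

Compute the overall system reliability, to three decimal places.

R(encoder) = exp(−0.0000069 × 5000) = 0.96609
R(light curtain) = exp(−0.000053 × 5000) = 0.76721
R(teach pendant interface) = exp(−0.0000086 × 5000) = 0.95791
R(safety PLC) = exp(−0.000030 × 5000) = 0.86071
R(joint servo drive) = exp(−0.000030 × 5000) = 0.86071
Series (encoder and light curtain): 0.96609 × 0.76721 = 0.74119
Parallel ([0.74119] and teach pendant interface): 1 − (1 − 0.74119)(1 − 0.95791) = 0.98911
Parallel (safety PLC and joint servo drive): 1 − (1 − 0.86071)(1 − 0.86071) = 0.98060
Series ([0.98911] and [0.98060]): 0.98911 × 0.98060 = 0.970

0.970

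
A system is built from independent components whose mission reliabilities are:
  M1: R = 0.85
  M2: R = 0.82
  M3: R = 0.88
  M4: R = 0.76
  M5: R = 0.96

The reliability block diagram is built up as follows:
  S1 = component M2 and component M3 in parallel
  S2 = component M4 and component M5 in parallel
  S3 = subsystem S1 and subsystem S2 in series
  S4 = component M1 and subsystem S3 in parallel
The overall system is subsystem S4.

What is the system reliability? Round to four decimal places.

Parallel (M2 and M3): 1 − (1 − 0.820000)(1 − 0.880000) = 0.978400
Parallel (M4 and M5): 1 − (1 − 0.760000)(1 − 0.960000) = 0.990400
Series ([0.978400] and [0.990400]): 0.978400 × 0.990400 = 0.969007
Parallel (M1 and [0.969007]): 1 − (1 − 0.850000)(1 − 0.969007) = 0.9954

0.9954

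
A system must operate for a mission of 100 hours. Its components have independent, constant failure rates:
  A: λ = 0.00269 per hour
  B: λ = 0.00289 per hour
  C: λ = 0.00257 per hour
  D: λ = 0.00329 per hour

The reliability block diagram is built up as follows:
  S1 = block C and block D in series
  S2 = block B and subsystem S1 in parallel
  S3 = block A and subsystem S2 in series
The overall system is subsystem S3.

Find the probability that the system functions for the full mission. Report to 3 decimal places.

R(A) = exp(−0.00269 × 100) = 0.76414
R(B) = exp(−0.00289 × 100) = 0.74901
R(C) = exp(−0.00257 × 100) = 0.77337
R(D) = exp(−0.00329 × 100) = 0.71964
Series (C and D): 0.77337 × 0.71964 = 0.55655
Parallel (B and [0.55655]): 1 − (1 − 0.74901)(1 − 0.55655) = 0.88870
Series (A and [0.88870]): 0.76414 × 0.88870 = 0.679

0.679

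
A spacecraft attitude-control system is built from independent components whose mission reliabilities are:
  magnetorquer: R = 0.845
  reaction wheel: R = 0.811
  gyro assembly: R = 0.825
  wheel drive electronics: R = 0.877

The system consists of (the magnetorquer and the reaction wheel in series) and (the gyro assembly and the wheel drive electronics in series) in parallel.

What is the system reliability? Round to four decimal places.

Series (magnetorquer and reaction wheel): 0.845000 × 0.811000 = 0.685295
Series (gyro assembly and wheel drive electronics): 0.825000 × 0.877000 = 0.723525
Parallel ([0.685295] and [0.723525]): 1 − (1 − 0.685295)(1 − 0.723525) = 0.9130

0.9130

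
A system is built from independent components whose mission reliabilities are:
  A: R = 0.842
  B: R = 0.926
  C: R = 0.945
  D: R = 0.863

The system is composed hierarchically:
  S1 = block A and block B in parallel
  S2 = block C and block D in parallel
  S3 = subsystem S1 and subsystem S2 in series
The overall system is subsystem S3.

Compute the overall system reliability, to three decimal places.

0.981

Parallel (A and B): 1 − (1 − 0.84200)(1 − 0.92600) = 0.98831
Parallel (C and D): 1 − (1 − 0.94500)(1 − 0.86300) = 0.99247
Series ([0.98831] and [0.99247]): 0.98831 × 0.99247 = 0.981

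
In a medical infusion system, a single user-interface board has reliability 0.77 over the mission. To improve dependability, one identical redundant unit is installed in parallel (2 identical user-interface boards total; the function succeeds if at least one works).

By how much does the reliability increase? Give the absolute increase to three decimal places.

0.177

R_before = 0.77
R_after = 1 − (1 − 0.77)^2 = 0.947
ΔR = 0.947 − 0.77 = 0.177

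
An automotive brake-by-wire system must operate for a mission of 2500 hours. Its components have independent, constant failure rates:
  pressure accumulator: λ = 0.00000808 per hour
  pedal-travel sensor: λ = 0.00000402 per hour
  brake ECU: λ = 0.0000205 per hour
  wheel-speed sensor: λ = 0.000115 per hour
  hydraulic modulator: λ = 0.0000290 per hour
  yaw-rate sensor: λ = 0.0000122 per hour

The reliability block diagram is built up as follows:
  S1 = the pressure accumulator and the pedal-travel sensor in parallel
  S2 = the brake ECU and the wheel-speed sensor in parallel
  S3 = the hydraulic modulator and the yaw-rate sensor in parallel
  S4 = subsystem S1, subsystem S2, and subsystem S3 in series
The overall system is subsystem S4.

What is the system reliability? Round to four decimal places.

R(pressure accumulator) = exp(−0.00000808 × 2500) = 0.980003
R(pedal-travel sensor) = exp(−0.00000402 × 2500) = 0.990000
R(brake ECU) = exp(−0.0000205 × 2500) = 0.950041
R(wheel-speed sensor) = exp(−0.000115 × 2500) = 0.750137
R(hydraulic modulator) = exp(−0.0000290 × 2500) = 0.930066
R(yaw-rate sensor) = exp(−0.0000122 × 2500) = 0.969960
Parallel (pressure accumulator and pedal-travel sensor): 1 − (1 − 0.980003)(1 − 0.990000) = 0.999800
Parallel (brake ECU and wheel-speed sensor): 1 − (1 − 0.950041)(1 − 0.750137) = 0.987517
Parallel (hydraulic modulator and yaw-rate sensor): 1 − (1 − 0.930066)(1 − 0.969960) = 0.997899
Series ([0.999800], [0.987517], and [0.997899]): 0.999800 × 0.987517 × 0.997899 = 0.9852

0.9852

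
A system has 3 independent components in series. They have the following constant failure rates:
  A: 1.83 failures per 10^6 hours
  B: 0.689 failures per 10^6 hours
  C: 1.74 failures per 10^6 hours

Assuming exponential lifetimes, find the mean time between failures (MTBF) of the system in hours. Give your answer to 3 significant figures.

Series of exponential components: λ_sys = Σ λ_i
λ_sys = 0.00000183 + 0.000000689 + 0.00000174 = 4.2590e-06 /h
MTBF = 1 / λ_sys = 235000 h

235000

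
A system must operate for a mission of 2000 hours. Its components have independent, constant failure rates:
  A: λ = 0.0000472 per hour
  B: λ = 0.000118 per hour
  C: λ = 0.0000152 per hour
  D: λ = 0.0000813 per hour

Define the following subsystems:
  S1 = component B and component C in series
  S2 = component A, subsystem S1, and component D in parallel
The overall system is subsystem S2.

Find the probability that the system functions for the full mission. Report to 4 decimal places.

R(A) = exp(−0.0000472 × 2000) = 0.909919
R(B) = exp(−0.000118 × 2000) = 0.789781
R(C) = exp(−0.0000152 × 2000) = 0.970057
R(D) = exp(−0.0000813 × 2000) = 0.849931
Series (B and C): 0.789781 × 0.970057 = 0.766133
Parallel (A, [0.766133], and D): 1 − (1 − 0.909919)(1 − 0.766133)(1 − 0.849931) = 0.9968

0.9968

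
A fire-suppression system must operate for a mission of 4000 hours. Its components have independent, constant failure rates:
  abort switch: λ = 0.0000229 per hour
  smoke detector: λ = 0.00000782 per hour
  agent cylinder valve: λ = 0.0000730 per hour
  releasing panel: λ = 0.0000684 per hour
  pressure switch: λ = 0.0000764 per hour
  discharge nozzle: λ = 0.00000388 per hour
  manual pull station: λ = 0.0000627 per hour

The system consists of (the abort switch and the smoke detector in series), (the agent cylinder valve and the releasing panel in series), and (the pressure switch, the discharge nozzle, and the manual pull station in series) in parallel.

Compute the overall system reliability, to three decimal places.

R(abort switch) = exp(−0.0000229 × 4000) = 0.91247
R(smoke detector) = exp(−0.00000782 × 4000) = 0.96920
R(agent cylinder valve) = exp(−0.0000730 × 4000) = 0.74677
R(releasing panel) = exp(−0.0000684 × 4000) = 0.76064
R(pressure switch) = exp(−0.0000764 × 4000) = 0.73668
R(discharge nozzle) = exp(−0.00000388 × 4000) = 0.98460
R(manual pull station) = exp(−0.0000627 × 4000) = 0.77818
Series (abort switch and smoke detector): 0.91247 × 0.96920 = 0.88437
Series (agent cylinder valve and releasing panel): 0.74677 × 0.76064 = 0.56802
Series (pressure switch, discharge nozzle, and manual pull station): 0.73668 × 0.98460 × 0.77818 = 0.56444
Parallel ([0.88437], [0.56802], and [0.56444]): 1 − (1 − 0.88437)(1 − 0.56802)(1 − 0.56444) = 0.978

0.978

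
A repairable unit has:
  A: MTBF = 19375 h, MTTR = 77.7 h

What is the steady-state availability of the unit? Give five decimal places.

A(A) = MTBF/(MTBF+MTTR) = 19375/(19375+77.7) = 0.99601

0.99601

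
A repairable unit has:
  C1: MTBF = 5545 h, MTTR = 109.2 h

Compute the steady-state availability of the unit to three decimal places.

A(C1) = MTBF/(MTBF+MTTR) = 5545/(5545+109.2) = 0.981

0.981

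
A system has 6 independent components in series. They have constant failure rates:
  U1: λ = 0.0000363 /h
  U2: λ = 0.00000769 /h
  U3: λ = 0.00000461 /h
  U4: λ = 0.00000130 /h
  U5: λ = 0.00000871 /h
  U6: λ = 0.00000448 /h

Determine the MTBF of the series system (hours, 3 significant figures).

15900

Series of exponential components: λ_sys = Σ λ_i
λ_sys = 0.0000363 + 0.00000769 + 0.00000461 + 0.00000130 + 0.00000871 + 0.00000448 = 6.3090e-05 /h
MTBF = 1 / λ_sys = 15900 h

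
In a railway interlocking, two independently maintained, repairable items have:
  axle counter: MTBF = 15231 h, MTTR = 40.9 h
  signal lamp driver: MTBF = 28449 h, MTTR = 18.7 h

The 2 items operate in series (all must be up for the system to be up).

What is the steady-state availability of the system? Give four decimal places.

A(axle counter) = MTBF/(MTBF+MTTR) = 15231/(15231+40.9) = 0.997322
A(signal lamp driver) = MTBF/(MTBF+MTTR) = 28449/(28449+18.7) = 0.999343
Series availability: 0.997322 × 0.999343 = 0.9967

0.9967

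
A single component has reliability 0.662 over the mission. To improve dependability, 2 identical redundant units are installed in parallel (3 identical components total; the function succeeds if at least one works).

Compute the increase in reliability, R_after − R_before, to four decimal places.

R_before = 0.662
R_after = 1 − (1 − 0.662)^3 = 0.9614
ΔR = 0.9614 − 0.662 = 0.2994

0.2994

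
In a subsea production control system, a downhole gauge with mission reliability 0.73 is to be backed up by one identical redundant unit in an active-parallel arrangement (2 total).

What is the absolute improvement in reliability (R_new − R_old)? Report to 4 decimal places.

R_before = 0.73
R_after = 1 − (1 − 0.73)^2 = 0.9271
ΔR = 0.9271 − 0.73 = 0.1971

0.1971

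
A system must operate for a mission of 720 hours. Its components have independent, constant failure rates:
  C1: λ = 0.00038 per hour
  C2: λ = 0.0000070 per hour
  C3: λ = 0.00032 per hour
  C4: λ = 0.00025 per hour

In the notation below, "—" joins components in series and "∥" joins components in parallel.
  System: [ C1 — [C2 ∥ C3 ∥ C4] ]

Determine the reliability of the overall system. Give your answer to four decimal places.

0.7605

R(C1) = exp(−0.00038 × 720) = 0.760636
R(C2) = exp(−0.0000070 × 720) = 0.994973
R(C3) = exp(−0.00032 × 720) = 0.794216
R(C4) = exp(−0.00025 × 720) = 0.835270
Parallel (C2, C3, and C4): 1 − (1 − 0.994973)(1 − 0.794216)(1 − 0.835270) = 0.999830
Series (C1 and [0.999830]): 0.760636 × 0.999830 = 0.7605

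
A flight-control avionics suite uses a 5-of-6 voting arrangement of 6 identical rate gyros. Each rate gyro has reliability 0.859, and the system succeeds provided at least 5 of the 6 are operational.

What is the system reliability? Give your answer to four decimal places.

R = Σ_{i=5}^{6} C(6,i) p^i (1−p)^{6−i} with p = 0.859
C(6,5)·0.859^5·0.141^1 = 0.395673
C(6,6)·0.859^6·0.141^0 = 0.401753
Sum = 0.7974

0.7974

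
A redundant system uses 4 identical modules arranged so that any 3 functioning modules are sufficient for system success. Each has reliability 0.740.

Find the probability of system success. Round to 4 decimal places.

0.7213

R = Σ_{i=3}^{4} C(4,i) p^i (1−p)^{4−i} with p = 0.740
C(4,3)·0.740^3·0.260^1 = 0.421433
C(4,4)·0.740^4·0.260^0 = 0.299866
Sum = 0.7213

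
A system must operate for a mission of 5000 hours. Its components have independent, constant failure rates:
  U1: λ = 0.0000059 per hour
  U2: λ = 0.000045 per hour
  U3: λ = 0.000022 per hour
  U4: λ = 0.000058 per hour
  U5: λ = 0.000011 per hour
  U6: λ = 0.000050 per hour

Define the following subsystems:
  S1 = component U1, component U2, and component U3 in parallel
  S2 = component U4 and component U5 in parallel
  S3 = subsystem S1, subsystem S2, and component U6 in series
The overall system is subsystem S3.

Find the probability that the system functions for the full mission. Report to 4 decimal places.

R(U1) = exp(−0.0000059 × 5000) = 0.970931
R(U2) = exp(−0.000045 × 5000) = 0.798516
R(U3) = exp(−0.000022 × 5000) = 0.895834
R(U4) = exp(−0.000058 × 5000) = 0.748264
R(U5) = exp(−0.000011 × 5000) = 0.946485
R(U6) = exp(−0.000050 × 5000) = 0.778801
Parallel (U1, U2, and U3): 1 − (1 − 0.970931)(1 − 0.798516)(1 − 0.895834) = 0.999390
Parallel (U4 and U5): 1 − (1 − 0.748264)(1 − 0.946485) = 0.986528
Series ([0.999390], [0.986528], and U6): 0.999390 × 0.986528 × 0.778801 = 0.7678

0.7678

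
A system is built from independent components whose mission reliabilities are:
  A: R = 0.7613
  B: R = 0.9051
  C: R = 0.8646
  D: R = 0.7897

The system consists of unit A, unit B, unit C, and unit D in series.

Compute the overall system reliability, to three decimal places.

0.470

Series (A, B, C, and D): 0.76130 × 0.90510 × 0.86460 × 0.78970 = 0.470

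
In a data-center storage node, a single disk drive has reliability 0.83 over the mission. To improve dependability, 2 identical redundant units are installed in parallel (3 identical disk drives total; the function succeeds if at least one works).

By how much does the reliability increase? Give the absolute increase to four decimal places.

0.1651

R_before = 0.83
R_after = 1 − (1 − 0.83)^3 = 0.9951
ΔR = 0.9951 − 0.83 = 0.1651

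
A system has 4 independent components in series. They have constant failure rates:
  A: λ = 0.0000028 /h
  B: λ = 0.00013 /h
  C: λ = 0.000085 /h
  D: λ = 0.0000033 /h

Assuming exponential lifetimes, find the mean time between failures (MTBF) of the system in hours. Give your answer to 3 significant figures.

Series of exponential components: λ_sys = Σ λ_i
λ_sys = 0.0000028 + 0.00013 + 0.000085 + 0.0000033 = 2.2110e-04 /h
MTBF = 1 / λ_sys = 4520 h

4520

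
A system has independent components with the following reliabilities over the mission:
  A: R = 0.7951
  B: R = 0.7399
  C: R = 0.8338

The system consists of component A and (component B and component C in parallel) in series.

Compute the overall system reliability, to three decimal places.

Parallel (B and C): 1 − (1 − 0.73990)(1 − 0.83380) = 0.95677
Series (A and [0.95677]): 0.79510 × 0.95677 = 0.761

0.761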